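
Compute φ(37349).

Factor 37349: 37349 = 13^3 * 17.
φ(37349) = 37349 · (1 − 1/13) · (1 − 1/17)
       = 37349 · 192/221 = 32448.

32448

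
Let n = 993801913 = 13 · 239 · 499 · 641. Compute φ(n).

φ(13) = 13 − 1 = 12.
φ(239) = 239 − 1 = 238.
φ(499) = 499 − 1 = 498.
φ(641) = 641 − 1 = 640.
Multiply: 12 · 238 · 498 · 640 = 910264320.

910264320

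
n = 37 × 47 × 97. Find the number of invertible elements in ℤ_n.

φ(37) = 37 − 1 = 36.
φ(47) = 47 − 1 = 46.
φ(97) = 97 − 1 = 96.
Since φ is multiplicative, φ(168683) = 36 · 46 · 96 = 158976.

158976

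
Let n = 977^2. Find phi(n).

953552

φ(954529) = 954529 · (1 − 1/977)
       = 954529 · 976/977 = 953552.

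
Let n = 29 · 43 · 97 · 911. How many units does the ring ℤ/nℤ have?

102735360

φ(110193649) = 110193649 · (1 − 1/29) · (1 − 1/43) · (1 − 1/97) · (1 − 1/911)
       = 110193649 · 102735360/110193649 = 102735360.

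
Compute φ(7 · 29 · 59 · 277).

φ(7) = 7 − 1 = 6.
φ(29) = 29 − 1 = 28.
φ(59) = 59 − 1 = 58.
φ(277) = 277 − 1 = 276.
Multiply: 6 · 28 · 58 · 276 = 2689344.

2689344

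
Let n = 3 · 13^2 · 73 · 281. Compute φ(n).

6289920

φ(3) = 3 − 1 = 2.
φ(13^2) = 13^1·(13−1) = 13·12 = 156.
φ(73) = 73 − 1 = 72.
φ(281) = 281 − 1 = 280.
Multiply: 2 · 156 · 72 · 280 = 6289920.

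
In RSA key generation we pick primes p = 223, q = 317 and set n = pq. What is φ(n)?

φ(n) = (p − 1)(q − 1) = (223−1)(317−1) = 222·316 = 70152.

70152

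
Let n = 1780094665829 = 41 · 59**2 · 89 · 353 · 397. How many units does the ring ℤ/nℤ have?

φ(41) = 41 − 1 = 40.
φ(59^2) = 59^2 − 59^1 = 3481 − 59 = 3422.
φ(89) = 89 − 1 = 88.
φ(353) = 353 − 1 = 352.
φ(397) = 397 − 1 = 396.
φ(1780094665829) = 40 × 3422 × 88 × 352 × 396 = 1679037972480.

1679037972480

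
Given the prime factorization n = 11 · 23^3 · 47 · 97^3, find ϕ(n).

4835605758720

φ(5741022566147) = 5741022566147 · (1 − 1/11) · (1 − 1/23) · (1 − 1/47) · (1 − 1/97)
       = 5741022566147 · 971520/1153427 = 4835605758720.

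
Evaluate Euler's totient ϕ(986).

Prime factorization: 986 = 2 * 17 * 29.
φ(2) = 2 − 1 = 1.
φ(17) = 17 − 1 = 16.
φ(29) = 29 − 1 = 28.
Since φ is multiplicative, φ(986) = 1 · 16 · 28 = 448.

448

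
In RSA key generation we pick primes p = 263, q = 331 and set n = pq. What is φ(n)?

86460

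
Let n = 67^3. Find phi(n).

φ(67^3) = 67^3 − 67^2 = 300763 − 4489 = 296274.

296274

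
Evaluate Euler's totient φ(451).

400

First factor: 451 = 11 · 41.
φ(11) = 11 − 1 = 10.
φ(41) = 41 − 1 = 40.
Since φ is multiplicative, φ(451) = 10 · 40 = 400.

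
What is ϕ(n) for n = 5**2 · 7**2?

φ(5^2) = 5^2 − 5^1 = 25 − 5 = 20.
φ(7^2) = 7^1·(7−1) = 7·6 = 42.
φ(1225) = 20 × 42 = 840.

840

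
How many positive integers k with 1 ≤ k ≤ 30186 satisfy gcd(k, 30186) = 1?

First factor: 30186 = 2 · 3^3 · 13 · 43.
φ(2) = 2 − 1 = 1.
φ(3^3) = 3^2·(3−1) = 9·2 = 18.
φ(13) = 13 − 1 = 12.
φ(43) = 43 − 1 = 42.
Multiply: 1 · 18 · 12 · 42 = 9072.

9072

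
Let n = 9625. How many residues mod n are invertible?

6000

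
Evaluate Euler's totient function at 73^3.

φ(389017) = 389017 · (1 − 1/73)
       = 389017 · 72/73 = 383688.

383688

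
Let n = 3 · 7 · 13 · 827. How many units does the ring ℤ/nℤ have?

118944

φ(3) = 3 − 1 = 2.
φ(7) = 7 − 1 = 6.
φ(13) = 13 − 1 = 12.
φ(827) = 827 − 1 = 826.
Since φ is multiplicative, φ(225771) = 2 · 6 · 12 · 826 = 118944.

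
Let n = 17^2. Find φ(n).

φ(17^2) = 17^2 − 17^1 = 289 − 17 = 272.

272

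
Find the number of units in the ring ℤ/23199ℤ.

Prime factorization: 23199 = 3 × 11 × 19 × 37.
φ(3) = 3 − 1 = 2.
φ(11) = 11 − 1 = 10.
φ(19) = 19 − 1 = 18.
φ(37) = 37 − 1 = 36.
Multiply: 2 · 10 · 18 · 36 = 12960.

12960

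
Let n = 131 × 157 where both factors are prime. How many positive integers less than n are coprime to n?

20280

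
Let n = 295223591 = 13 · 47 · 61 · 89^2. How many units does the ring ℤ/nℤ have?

259395840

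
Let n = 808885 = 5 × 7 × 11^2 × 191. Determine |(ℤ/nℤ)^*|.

501600

φ(5) = 5 − 1 = 4.
φ(7) = 7 − 1 = 6.
φ(11^2) = 11^2 − 11^1 = 121 − 11 = 110.
φ(191) = 191 − 1 = 190.
Since φ is multiplicative, φ(808885) = 4 · 6 · 110 · 190 = 501600.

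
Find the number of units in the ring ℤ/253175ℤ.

Factor 253175: 253175 = 5^2 · 13 · 19 · 41.
φ(253175) = 253175 · (1 − 1/5) · (1 − 1/13) · (1 − 1/19) · (1 − 1/41)
       = 253175 · 34560/50635 = 172800.

172800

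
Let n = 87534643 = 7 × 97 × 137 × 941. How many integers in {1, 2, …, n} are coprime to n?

73635840

φ(7) = 7 − 1 = 6.
φ(97) = 97 − 1 = 96.
φ(137) = 137 − 1 = 136.
φ(941) = 941 − 1 = 940.
Multiply: 6 · 96 · 136 · 940 = 73635840.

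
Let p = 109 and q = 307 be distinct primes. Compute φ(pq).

φ(pq) = (p−1)(q−1) = 108 · 306 = 33048.

33048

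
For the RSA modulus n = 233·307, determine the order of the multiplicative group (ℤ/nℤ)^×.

φ(71531) = 71531 · (1 − 1/233) · (1 − 1/307)
       = 71531 · 70992/71531 = 70992.

70992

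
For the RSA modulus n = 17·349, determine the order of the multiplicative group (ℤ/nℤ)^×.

5568

φ(5933) = 5933 · (1 − 1/17) · (1 − 1/349)
       = 5933 · 5568/5933 = 5568.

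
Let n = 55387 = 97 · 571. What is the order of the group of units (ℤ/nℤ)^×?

54720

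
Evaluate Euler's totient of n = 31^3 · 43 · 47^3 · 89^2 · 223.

213930710524460160

φ(31^3) = 31^2·(31−1) = 961·30 = 28830.
φ(43) = 43 − 1 = 42.
φ(47^3) = 47^2·(47−1) = 2209·46 = 101614.
φ(89^2) = 89^2 − 89^1 = 7921 − 89 = 7832.
φ(223) = 223 − 1 = 222.
Multiply: 28830 · 42 · 101614 · 7832 · 222 = 213930710524460160.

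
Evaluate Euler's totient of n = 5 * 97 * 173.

φ(83905) = 83905 · (1 − 1/5) · (1 − 1/97) · (1 − 1/173)
       = 83905 · 66048/83905 = 66048.

66048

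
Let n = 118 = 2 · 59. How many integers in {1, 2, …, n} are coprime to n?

φ(118) = 118 · (1 − 1/2) · (1 − 1/59)
       = 118 · 58/118 = 58.

58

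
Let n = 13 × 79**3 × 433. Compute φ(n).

2523560832

φ(2775316531) = 2775316531 · (1 − 1/13) · (1 − 1/79) · (1 − 1/433)
       = 2775316531 · 404352/444691 = 2523560832.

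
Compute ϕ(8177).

6912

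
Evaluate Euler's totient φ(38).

Prime factorization: 38 = 2 · 19.
φ(38) = 38 · (1 − 1/2) · (1 − 1/19)
       = 38 · 18/38 = 18.

18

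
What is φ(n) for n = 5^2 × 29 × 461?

257600

φ(334225) = 334225 · (1 − 1/5) · (1 − 1/29) · (1 − 1/461)
       = 334225 · 51520/66845 = 257600.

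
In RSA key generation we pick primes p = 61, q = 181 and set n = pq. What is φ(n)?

φ(61) = 61 − 1 = 60.
φ(181) = 181 − 1 = 180.
Multiply: 60 · 180 = 10800.

10800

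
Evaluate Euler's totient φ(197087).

158400

Prime factorization: 197087 = 11 · 19 · 23 · 41.
φ(11) = 11 − 1 = 10.
φ(19) = 19 − 1 = 18.
φ(23) = 23 − 1 = 22.
φ(41) = 41 − 1 = 40.
φ(197087) = 10 × 18 × 22 × 40 = 158400.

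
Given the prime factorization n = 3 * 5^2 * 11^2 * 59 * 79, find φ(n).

19905600

φ(3) = 3 − 1 = 2.
φ(5^2) = 5^1·(5−1) = 5·4 = 20.
φ(11^2) = 11^2 − 11^1 = 121 − 11 = 110.
φ(59) = 59 − 1 = 58.
φ(79) = 79 − 1 = 78.
φ(42298575) = 2 × 20 × 110 × 58 × 78 = 19905600.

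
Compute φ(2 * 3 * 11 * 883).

17640

φ(2) = 2 − 1 = 1.
φ(3) = 3 − 1 = 2.
φ(11) = 11 − 1 = 10.
φ(883) = 883 − 1 = 882.
Since φ is multiplicative, φ(58278) = 1 · 2 · 10 · 882 = 17640.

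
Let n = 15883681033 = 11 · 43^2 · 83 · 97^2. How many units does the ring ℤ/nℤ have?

φ(11) = 11 − 1 = 10.
φ(43^2) = 43^2 − 43^1 = 1849 − 43 = 1806.
φ(83) = 83 − 1 = 82.
φ(97^2) = 97^2 − 97^1 = 9409 − 97 = 9312.
φ(15883681033) = 10 × 1806 × 82 × 9312 = 13790327040.

13790327040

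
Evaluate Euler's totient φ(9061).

7680

First factor: 9061 = 13 · 17 · 41.
φ(9061) = 9061 · (1 − 1/13) · (1 − 1/17) · (1 − 1/41)
       = 9061 · 7680/9061 = 7680.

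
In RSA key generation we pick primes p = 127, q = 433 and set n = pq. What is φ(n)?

φ(n) = (p − 1)(q − 1) = (127−1)(433−1) = 126·432 = 54432.

54432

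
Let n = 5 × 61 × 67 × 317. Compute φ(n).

5005440

φ(5) = 5 − 1 = 4.
φ(61) = 61 − 1 = 60.
φ(67) = 67 − 1 = 66.
φ(317) = 317 − 1 = 316.
Multiply: 4 · 60 · 66 · 316 = 5005440.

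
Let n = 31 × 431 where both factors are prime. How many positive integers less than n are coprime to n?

φ(n) = (p − 1)(q − 1) = (31−1)(431−1) = 30·430 = 12900.

12900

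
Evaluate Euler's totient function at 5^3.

100

φ(5^3) = 5^2·(5−1) = 25·4 = 100.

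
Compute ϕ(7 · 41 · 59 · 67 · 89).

80847360

φ(7) = 7 − 1 = 6.
φ(41) = 41 − 1 = 40.
φ(59) = 59 − 1 = 58.
φ(67) = 67 − 1 = 66.
φ(89) = 89 − 1 = 88.
φ(100971479) = 6 × 40 × 58 × 66 × 88 = 80847360.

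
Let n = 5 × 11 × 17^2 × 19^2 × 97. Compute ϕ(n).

357212160

φ(556595215) = 556595215 · (1 − 1/5) · (1 − 1/11) · (1 − 1/17) · (1 − 1/19) · (1 − 1/97)
       = 556595215 · 1105920/1723205 = 357212160.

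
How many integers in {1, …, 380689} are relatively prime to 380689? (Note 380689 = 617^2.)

380072

φ(380689) = 380689 · (1 − 1/617)
       = 380689 · 616/617 = 380072.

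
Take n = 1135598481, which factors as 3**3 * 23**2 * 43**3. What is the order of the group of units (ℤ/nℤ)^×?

φ(3^3) = 3^3 − 3^2 = 27 − 9 = 18.
φ(23^2) = 23^2 − 23^1 = 529 − 23 = 506.
φ(43^3) = 43^2·(43−1) = 1849·42 = 77658.
φ(1135598481) = 18 × 506 × 77658 = 707309064.

707309064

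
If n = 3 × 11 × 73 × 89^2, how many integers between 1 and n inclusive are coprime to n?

11278080

φ(3) = 3 − 1 = 2.
φ(11) = 11 − 1 = 10.
φ(73) = 73 − 1 = 72.
φ(89^2) = 89^1·(89−1) = 89·88 = 7832.
φ(19081689) = 2 × 10 × 72 × 7832 = 11278080.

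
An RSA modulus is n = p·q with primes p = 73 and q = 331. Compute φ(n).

φ(24163) = 24163 · (1 − 1/73) · (1 − 1/331)
       = 24163 · 23760/24163 = 23760.

23760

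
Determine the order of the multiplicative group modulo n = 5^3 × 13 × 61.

72000

φ(99125) = 99125 · (1 − 1/5) · (1 − 1/13) · (1 − 1/61)
       = 99125 · 2880/3965 = 72000.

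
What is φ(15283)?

13440

15283 = 17 × 29 × 31.
φ(15283) = 15283 · (1 − 1/17) · (1 − 1/29) · (1 − 1/31)
       = 15283 · 13440/15283 = 13440.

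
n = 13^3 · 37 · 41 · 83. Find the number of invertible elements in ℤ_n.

239466240

φ(13^3) = 13^3 − 13^2 = 2197 − 169 = 2028.
φ(37) = 37 − 1 = 36.
φ(41) = 41 − 1 = 40.
φ(83) = 83 − 1 = 82.
φ(276626467) = 2028 × 36 × 40 × 82 = 239466240.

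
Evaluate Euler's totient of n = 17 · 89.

φ(1513) = 1513 · (1 − 1/17) · (1 − 1/89)
       = 1513 · 1408/1513 = 1408.

1408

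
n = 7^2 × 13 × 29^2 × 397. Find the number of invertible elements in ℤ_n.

φ(7^2) = 7^1·(7−1) = 7·6 = 42.
φ(13) = 13 − 1 = 12.
φ(29^2) = 29^2 − 29^1 = 841 − 29 = 812.
φ(397) = 397 − 1 = 396.
Since φ is multiplicative, φ(212679649) = 42 · 12 · 812 · 396 = 162062208.

162062208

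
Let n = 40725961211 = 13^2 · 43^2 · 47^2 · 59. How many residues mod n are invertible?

35328567456

φ(40725961211) = 40725961211 · (1 − 1/13) · (1 − 1/43) · (1 − 1/47) · (1 − 1/59)
       = 40725961211 · 1344672/1550107 = 35328567456.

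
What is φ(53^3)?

146068

φ(148877) = 148877 · (1 − 1/53)
       = 148877 · 52/53 = 146068.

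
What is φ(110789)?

Prime factorization: 110789 = 7^3 · 17 · 19.
φ(110789) = 110789 · (1 − 1/7) · (1 − 1/17) · (1 − 1/19)
       = 110789 · 1728/2261 = 84672.

84672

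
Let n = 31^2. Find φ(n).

φ(961) = 961 · (1 − 1/31)
       = 961 · 30/31 = 930.

930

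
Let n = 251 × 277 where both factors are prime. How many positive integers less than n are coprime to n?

69000

φ(69527) = 69527 · (1 − 1/251) · (1 − 1/277)
       = 69527 · 69000/69527 = 69000.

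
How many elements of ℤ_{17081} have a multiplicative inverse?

15120

First factor: 17081 = 19 · 29 · 31.
φ(19) = 19 − 1 = 18.
φ(29) = 29 − 1 = 28.
φ(31) = 31 − 1 = 30.
φ(17081) = 18 × 28 × 30 = 15120.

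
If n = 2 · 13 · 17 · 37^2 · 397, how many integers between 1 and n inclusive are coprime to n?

101274624

φ(2) = 2 − 1 = 1.
φ(13) = 13 − 1 = 12.
φ(17) = 17 − 1 = 16.
φ(37^2) = 37^2 − 37^1 = 1369 − 37 = 1332.
φ(397) = 397 − 1 = 396.
Since φ is multiplicative, φ(240223906) = 1 · 12 · 16 · 1332 · 396 = 101274624.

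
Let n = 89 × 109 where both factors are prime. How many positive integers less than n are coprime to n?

9504

For distinct primes, φ(pq) = (p−1)(q−1) = 88 × 108 = 9504.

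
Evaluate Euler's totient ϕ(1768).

768

1768 = 2^3 * 13 * 17.
φ(2^3) = 2^3 − 2^2 = 8 − 4 = 4.
φ(13) = 13 − 1 = 12.
φ(17) = 17 − 1 = 16.
Since φ is multiplicative, φ(1768) = 4 · 12 · 16 = 768.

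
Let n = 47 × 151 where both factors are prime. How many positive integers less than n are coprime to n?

6900

φ(47) = 47 − 1 = 46.
φ(151) = 151 − 1 = 150.
Since φ is multiplicative, φ(7097) = 46 · 150 = 6900.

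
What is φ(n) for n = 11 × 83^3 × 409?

2304783840

φ(11) = 11 − 1 = 10.
φ(83^3) = 83^2·(83−1) = 6889·82 = 564898.
φ(409) = 409 − 1 = 408.
Multiply: 10 · 564898 · 408 = 2304783840.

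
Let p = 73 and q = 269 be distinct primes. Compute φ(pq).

19296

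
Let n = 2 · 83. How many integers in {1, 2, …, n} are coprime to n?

82

φ(2) = 2 − 1 = 1.
φ(83) = 83 − 1 = 82.
Since φ is multiplicative, φ(166) = 1 · 82 = 82.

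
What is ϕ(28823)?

25920

Factor 28823: 28823 = 19 · 37 · 41.
φ(28823) = 28823 · (1 − 1/19) · (1 − 1/37) · (1 − 1/41)
       = 28823 · 25920/28823 = 25920.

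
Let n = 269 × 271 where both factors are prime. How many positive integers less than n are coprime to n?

72360

φ(269) = 269 − 1 = 268.
φ(271) = 271 − 1 = 270.
Multiply: 268 · 270 = 72360.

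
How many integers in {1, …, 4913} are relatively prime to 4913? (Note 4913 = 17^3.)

φ(17^3) = 17^2·(17−1) = 289·16 = 4624.

4624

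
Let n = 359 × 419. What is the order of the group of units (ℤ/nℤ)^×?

φ(150421) = 150421 · (1 − 1/359) · (1 − 1/419)
       = 150421 · 149644/150421 = 149644.

149644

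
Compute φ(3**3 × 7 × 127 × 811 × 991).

φ(19291235103) = 19291235103 · (1 − 1/3) · (1 − 1/7) · (1 − 1/127) · (1 − 1/811) · (1 − 1/991)
       = 19291235103 · 1212472800/2143470567 = 10912255200.

10912255200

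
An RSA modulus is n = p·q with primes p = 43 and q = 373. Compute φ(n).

φ(pq) = (p−1)(q−1) = 42 · 372 = 15624.

15624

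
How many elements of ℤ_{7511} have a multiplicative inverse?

6048

Factor 7511: 7511 = 7 × 29 × 37.
φ(7) = 7 − 1 = 6.
φ(29) = 29 − 1 = 28.
φ(37) = 37 − 1 = 36.
Multiply: 6 · 28 · 36 = 6048.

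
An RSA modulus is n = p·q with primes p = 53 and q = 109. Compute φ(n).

5616

φ(n) = (p − 1)(q − 1) = (53−1)(109−1) = 52·108 = 5616.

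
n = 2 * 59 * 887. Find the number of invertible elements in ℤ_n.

51388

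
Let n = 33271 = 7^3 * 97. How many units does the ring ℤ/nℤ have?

28224

φ(33271) = 33271 · (1 − 1/7) · (1 − 1/97)
       = 33271 · 576/679 = 28224.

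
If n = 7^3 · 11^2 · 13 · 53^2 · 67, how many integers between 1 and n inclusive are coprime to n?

70590199680

φ(101542858417) = 101542858417 · (1 − 1/7) · (1 − 1/11) · (1 − 1/13) · (1 − 1/53) · (1 − 1/67)
       = 101542858417 · 2471040/3554551 = 70590199680.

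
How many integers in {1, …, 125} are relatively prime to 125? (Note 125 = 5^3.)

100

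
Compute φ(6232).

2880

6232 = 2^3 · 19 · 41.
φ(6232) = 6232 · (1 − 1/2) · (1 − 1/19) · (1 − 1/41)
       = 6232 · 720/1558 = 2880.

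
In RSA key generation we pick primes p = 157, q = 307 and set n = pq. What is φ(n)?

47736

φ(n) = (p − 1)(q − 1) = (157−1)(307−1) = 156·306 = 47736.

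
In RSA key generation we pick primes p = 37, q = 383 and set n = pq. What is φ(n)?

13752

φ(pq) = (p−1)(q−1) = 36 · 382 = 13752.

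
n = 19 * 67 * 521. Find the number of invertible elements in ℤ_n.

617760

φ(19) = 19 − 1 = 18.
φ(67) = 67 − 1 = 66.
φ(521) = 521 − 1 = 520.
Since φ is multiplicative, φ(663233) = 18 · 66 · 520 = 617760.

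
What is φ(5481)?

3024

5481 = 3**3 · 7 · 29.
φ(3^3) = 3^2·(3−1) = 9·2 = 18.
φ(7) = 7 − 1 = 6.
φ(29) = 29 − 1 = 28.
Multiply: 18 · 6 · 28 = 3024.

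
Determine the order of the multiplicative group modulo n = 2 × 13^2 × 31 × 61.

φ(2) = 2 − 1 = 1.
φ(13^2) = 13^1·(13−1) = 13·12 = 156.
φ(31) = 31 − 1 = 30.
φ(61) = 61 − 1 = 60.
Since φ is multiplicative, φ(639158) = 1 · 156 · 30 · 60 = 280800.

280800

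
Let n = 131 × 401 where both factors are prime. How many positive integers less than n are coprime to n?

52000

φ(n) = (p − 1)(q − 1) = (131−1)(401−1) = 130·400 = 52000.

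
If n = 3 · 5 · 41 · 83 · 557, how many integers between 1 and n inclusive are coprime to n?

14589440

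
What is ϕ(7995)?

3840

First factor: 7995 = 3 · 5 · 13 · 41.
φ(3) = 3 − 1 = 2.
φ(5) = 5 − 1 = 4.
φ(13) = 13 − 1 = 12.
φ(41) = 41 − 1 = 40.
Since φ is multiplicative, φ(7995) = 2 · 4 · 12 · 40 = 3840.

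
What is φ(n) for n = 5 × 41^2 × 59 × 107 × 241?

φ(5) = 5 − 1 = 4.
φ(41^2) = 41^1·(41−1) = 41·40 = 1640.
φ(59) = 59 − 1 = 58.
φ(107) = 107 − 1 = 106.
φ(241) = 241 − 1 = 240.
φ(12787644365) = 4 × 1640 × 58 × 106 × 240 = 9679411200.

9679411200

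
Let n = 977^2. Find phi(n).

953552

φ(954529) = 954529 · (1 − 1/977)
       = 954529 · 976/977 = 953552.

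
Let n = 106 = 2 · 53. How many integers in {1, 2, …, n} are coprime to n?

52

φ(106) = 106 · (1 − 1/2) · (1 − 1/53)
       = 106 · 52/106 = 52.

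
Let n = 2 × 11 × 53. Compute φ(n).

520

φ(2) = 2 − 1 = 1.
φ(11) = 11 − 1 = 10.
φ(53) = 53 − 1 = 52.
φ(1166) = 1 × 10 × 52 = 520.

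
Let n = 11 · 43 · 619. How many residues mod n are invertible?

259560

φ(11) = 11 − 1 = 10.
φ(43) = 43 − 1 = 42.
φ(619) = 619 − 1 = 618.
Multiply: 10 · 42 · 618 = 259560.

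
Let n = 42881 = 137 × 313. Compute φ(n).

φ(42881) = 42881 · (1 − 1/137) · (1 − 1/313)
       = 42881 · 42432/42881 = 42432.

42432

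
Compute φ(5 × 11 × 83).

3280

φ(5) = 5 − 1 = 4.
φ(11) = 11 − 1 = 10.
φ(83) = 83 − 1 = 82.
Multiply: 4 · 10 · 82 = 3280.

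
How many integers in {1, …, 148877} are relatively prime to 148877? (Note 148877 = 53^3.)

φ(148877) = 148877 · (1 − 1/53)
       = 148877 · 52/53 = 146068.

146068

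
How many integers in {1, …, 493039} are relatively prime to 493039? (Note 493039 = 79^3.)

486798

φ(493039) = 493039 · (1 − 1/79)
       = 493039 · 78/79 = 486798.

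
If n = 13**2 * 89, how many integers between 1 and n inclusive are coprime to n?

13728

φ(13^2) = 13^1·(13−1) = 13·12 = 156.
φ(89) = 89 − 1 = 88.
Multiply: 156 · 88 = 13728.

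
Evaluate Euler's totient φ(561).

Prime factorization: 561 = 3 · 11 · 17.
φ(561) = 561 · (1 − 1/3) · (1 − 1/11) · (1 − 1/17)
       = 561 · 320/561 = 320.

320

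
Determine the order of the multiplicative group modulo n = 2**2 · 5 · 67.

528

φ(2^2) = 2^2 − 2^1 = 4 − 2 = 2.
φ(5) = 5 − 1 = 4.
φ(67) = 67 − 1 = 66.
φ(1340) = 2 × 4 × 66 = 528.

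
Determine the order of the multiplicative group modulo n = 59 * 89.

φ(59) = 59 − 1 = 58.
φ(89) = 89 − 1 = 88.
Multiply: 58 · 88 = 5104.

5104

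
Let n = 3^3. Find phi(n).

φ(3^3) = 3^2·(3−1) = 9·2 = 18.

18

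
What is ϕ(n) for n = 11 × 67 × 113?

φ(83281) = 83281 · (1 − 1/11) · (1 − 1/67) · (1 − 1/113)
       = 83281 · 73920/83281 = 73920.

73920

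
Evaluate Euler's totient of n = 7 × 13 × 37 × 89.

228096

φ(7) = 7 − 1 = 6.
φ(13) = 13 − 1 = 12.
φ(37) = 37 − 1 = 36.
φ(89) = 89 − 1 = 88.
Since φ is multiplicative, φ(299663) = 6 · 12 · 36 · 88 = 228096.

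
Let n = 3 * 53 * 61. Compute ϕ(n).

6240

φ(9699) = 9699 · (1 − 1/3) · (1 − 1/53) · (1 − 1/61)
       = 9699 · 6240/9699 = 6240.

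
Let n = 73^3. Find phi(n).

φ(73^3) = 73^3 − 73^2 = 389017 − 5329 = 383688.

383688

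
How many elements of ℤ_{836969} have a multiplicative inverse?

635040

Factor 836969: 836969 = 7**2 · 19 · 29 · 31.
φ(7^2) = 7^1·(7−1) = 7·6 = 42.
φ(19) = 19 − 1 = 18.
φ(29) = 29 − 1 = 28.
φ(31) = 31 − 1 = 30.
Multiply: 42 · 18 · 28 · 30 = 635040.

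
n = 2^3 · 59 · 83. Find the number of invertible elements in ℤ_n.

19024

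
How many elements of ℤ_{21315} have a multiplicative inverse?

9408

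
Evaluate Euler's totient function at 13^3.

2028

φ(13^3) = 13^2·(13−1) = 169·12 = 2028.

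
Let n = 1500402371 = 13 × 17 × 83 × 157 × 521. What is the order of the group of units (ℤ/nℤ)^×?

1277153280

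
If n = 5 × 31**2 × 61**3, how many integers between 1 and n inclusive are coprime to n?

φ(5) = 5 − 1 = 4.
φ(31^2) = 31^2 − 31^1 = 961 − 31 = 930.
φ(61^3) = 61^3 − 61^2 = 226981 − 3721 = 223260.
Since φ is multiplicative, φ(1090643705) = 4 · 930 · 223260 = 830527200.

830527200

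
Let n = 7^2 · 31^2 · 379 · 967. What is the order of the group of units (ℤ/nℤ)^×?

14262680880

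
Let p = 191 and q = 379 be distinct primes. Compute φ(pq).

71820

φ(72389) = 72389 · (1 − 1/191) · (1 − 1/379)
       = 72389 · 71820/72389 = 71820.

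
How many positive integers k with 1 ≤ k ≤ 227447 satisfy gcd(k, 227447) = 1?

184800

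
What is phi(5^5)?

φ(3125) = 3125 · (1 − 1/5)
       = 3125 · 4/5 = 2500.

2500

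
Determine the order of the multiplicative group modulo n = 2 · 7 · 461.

2760

φ(6454) = 6454 · (1 − 1/2) · (1 − 1/7) · (1 − 1/461)
       = 6454 · 2760/6454 = 2760.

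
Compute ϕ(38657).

38657 = 29 * 31 * 43.
φ(38657) = 38657 · (1 − 1/29) · (1 − 1/31) · (1 − 1/43)
       = 38657 · 35280/38657 = 35280.

35280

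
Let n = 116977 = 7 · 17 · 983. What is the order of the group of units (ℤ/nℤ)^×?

94272

φ(116977) = 116977 · (1 − 1/7) · (1 − 1/17) · (1 − 1/983)
       = 116977 · 94272/116977 = 94272.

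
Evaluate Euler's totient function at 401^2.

φ(401^2) = 401^2 − 401^1 = 160801 − 401 = 160400.

160400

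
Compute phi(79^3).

φ(493039) = 493039 · (1 − 1/79)
       = 493039 · 78/79 = 486798.

486798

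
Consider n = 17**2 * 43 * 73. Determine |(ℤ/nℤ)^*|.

822528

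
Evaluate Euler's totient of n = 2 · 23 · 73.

1584

φ(3358) = 3358 · (1 − 1/2) · (1 − 1/23) · (1 − 1/73)
       = 3358 · 1584/3358 = 1584.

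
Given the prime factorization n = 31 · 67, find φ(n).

φ(2077) = 2077 · (1 − 1/31) · (1 − 1/67)
       = 2077 · 1980/2077 = 1980.

1980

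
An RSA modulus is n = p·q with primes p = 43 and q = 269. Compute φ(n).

φ(43) = 43 − 1 = 42.
φ(269) = 269 − 1 = 268.
Since φ is multiplicative, φ(11567) = 42 · 268 = 11256.

11256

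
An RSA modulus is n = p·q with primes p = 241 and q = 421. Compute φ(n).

φ(n) = (p − 1)(q − 1) = (241−1)(421−1) = 240·420 = 100800.

100800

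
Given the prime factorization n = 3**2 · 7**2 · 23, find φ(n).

5544

φ(10143) = 10143 · (1 − 1/3) · (1 − 1/7) · (1 − 1/23)
       = 10143 · 264/483 = 5544.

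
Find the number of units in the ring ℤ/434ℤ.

180

434 = 2 · 7 · 31.
φ(434) = 434 · (1 − 1/2) · (1 − 1/7) · (1 − 1/31)
       = 434 · 180/434 = 180.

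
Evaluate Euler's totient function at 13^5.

342732

φ(371293) = 371293 · (1 − 1/13)
       = 371293 · 12/13 = 342732.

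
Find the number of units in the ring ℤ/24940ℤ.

9408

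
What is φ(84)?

Factor 84: 84 = 2^2 * 3 * 7.
φ(84) = 84 · (1 − 1/2) · (1 − 1/3) · (1 − 1/7)
       = 84 · 12/42 = 24.

24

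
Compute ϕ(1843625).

Factor 1843625: 1843625 = 5^3 * 7^3 * 43.
φ(5^3) = 5^3 − 5^2 = 125 − 25 = 100.
φ(7^3) = 7^2·(7−1) = 49·6 = 294.
φ(43) = 43 − 1 = 42.
Since φ is multiplicative, φ(1843625) = 100 · 294 · 42 = 1234800.

1234800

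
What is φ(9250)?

Factor 9250: 9250 = 2 · 5^3 · 37.
φ(9250) = 9250 · (1 − 1/2) · (1 − 1/5) · (1 − 1/37)
       = 9250 · 144/370 = 3600.

3600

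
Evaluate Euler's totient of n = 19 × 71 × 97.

φ(130853) = 130853 · (1 − 1/19) · (1 − 1/71) · (1 − 1/97)
       = 130853 · 120960/130853 = 120960.

120960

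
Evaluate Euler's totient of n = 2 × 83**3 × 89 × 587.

29130660064

φ(59743736482) = 59743736482 · (1 − 1/2) · (1 − 1/83) · (1 − 1/89) · (1 − 1/587)
       = 59743736482 · 4228576/8672338 = 29130660064.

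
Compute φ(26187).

Prime factorization: 26187 = 3 × 7 × 29 × 43.
φ(3) = 3 − 1 = 2.
φ(7) = 7 − 1 = 6.
φ(29) = 29 − 1 = 28.
φ(43) = 43 − 1 = 42.
φ(26187) = 2 × 6 × 28 × 42 = 14112.

14112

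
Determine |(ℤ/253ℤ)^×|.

First factor: 253 = 11 · 23.
φ(253) = 253 · (1 − 1/11) · (1 − 1/23)
       = 253 · 220/253 = 220.

220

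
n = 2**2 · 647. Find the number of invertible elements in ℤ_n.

1292

φ(2588) = 2588 · (1 − 1/2) · (1 − 1/647)
       = 2588 · 646/1294 = 1292.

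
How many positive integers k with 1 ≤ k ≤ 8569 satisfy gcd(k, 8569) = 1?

7200

Factor 8569: 8569 = 11 · 19 · 41.
φ(11) = 11 − 1 = 10.
φ(19) = 19 − 1 = 18.
φ(41) = 41 − 1 = 40.
Since φ is multiplicative, φ(8569) = 10 · 18 · 40 = 7200.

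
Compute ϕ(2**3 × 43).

φ(344) = 344 · (1 − 1/2) · (1 − 1/43)
       = 344 · 42/86 = 168.

168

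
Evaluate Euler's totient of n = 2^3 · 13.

φ(104) = 104 · (1 − 1/2) · (1 − 1/13)
       = 104 · 12/26 = 48.

48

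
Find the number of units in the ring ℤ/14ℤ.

First factor: 14 = 2 × 7.
φ(2) = 2 − 1 = 1.
φ(7) = 7 − 1 = 6.
Since φ is multiplicative, φ(14) = 1 · 6 = 6.

6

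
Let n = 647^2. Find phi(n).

φ(647^2) = 647^1·(647−1) = 647·646 = 417962.

417962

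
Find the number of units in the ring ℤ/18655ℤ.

Prime factorization: 18655 = 5 · 7 · 13 · 41.
φ(18655) = 18655 · (1 − 1/5) · (1 − 1/7) · (1 − 1/13) · (1 − 1/41)
       = 18655 · 11520/18655 = 11520.

11520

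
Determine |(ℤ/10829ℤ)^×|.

8064

Factor 10829: 10829 = 7^2 * 13 * 17.
φ(7^2) = 7^2 − 7^1 = 49 − 7 = 42.
φ(13) = 13 − 1 = 12.
φ(17) = 17 − 1 = 16.
Since φ is multiplicative, φ(10829) = 42 · 12 · 16 = 8064.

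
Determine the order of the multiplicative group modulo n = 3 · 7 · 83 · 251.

246000

φ(3) = 3 − 1 = 2.
φ(7) = 7 − 1 = 6.
φ(83) = 83 − 1 = 82.
φ(251) = 251 − 1 = 250.
Multiply: 2 · 6 · 82 · 250 = 246000.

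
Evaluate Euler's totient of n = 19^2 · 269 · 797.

72958176

φ(77395873) = 77395873 · (1 − 1/19) · (1 − 1/269) · (1 − 1/797)
       = 77395873 · 3839904/4073467 = 72958176.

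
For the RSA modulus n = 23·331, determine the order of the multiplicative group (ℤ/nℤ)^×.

φ(pq) = (p−1)(q−1) = 22 · 330 = 7260.

7260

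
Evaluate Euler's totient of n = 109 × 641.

69120

φ(109) = 109 − 1 = 108.
φ(641) = 641 − 1 = 640.
Since φ is multiplicative, φ(69869) = 108 · 640 = 69120.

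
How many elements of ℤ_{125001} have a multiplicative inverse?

72576

Factor 125001: 125001 = 3^2 · 17 · 19 · 43.
φ(125001) = 125001 · (1 − 1/3) · (1 − 1/17) · (1 − 1/19) · (1 − 1/43)
       = 125001 · 24192/41667 = 72576.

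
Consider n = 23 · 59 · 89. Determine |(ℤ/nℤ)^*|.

112288

φ(23) = 23 − 1 = 22.
φ(59) = 59 − 1 = 58.
φ(89) = 89 − 1 = 88.
Since φ is multiplicative, φ(120773) = 22 · 58 · 88 = 112288.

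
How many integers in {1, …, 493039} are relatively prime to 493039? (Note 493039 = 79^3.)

486798

φ(493039) = 493039 · (1 − 1/79)
       = 493039 · 78/79 = 486798.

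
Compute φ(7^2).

42

φ(7^2) = 7^1·(7−1) = 7·6 = 42.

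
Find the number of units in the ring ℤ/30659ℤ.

27720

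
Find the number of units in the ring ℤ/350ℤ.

Prime factorization: 350 = 2 · 5**2 · 7.
φ(350) = 350 · (1 − 1/2) · (1 − 1/5) · (1 − 1/7)
       = 350 · 24/70 = 120.

120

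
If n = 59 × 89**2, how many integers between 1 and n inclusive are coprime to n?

454256

φ(467339) = 467339 · (1 − 1/59) · (1 − 1/89)
       = 467339 · 5104/5251 = 454256.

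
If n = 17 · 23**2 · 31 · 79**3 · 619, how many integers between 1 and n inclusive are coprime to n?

φ(85082101861403) = 85082101861403 · (1 − 1/17) · (1 − 1/23) · (1 − 1/31) · (1 − 1/79) · (1 − 1/619)
       = 85082101861403 · 509034240/592729021 = 73068301912320.

73068301912320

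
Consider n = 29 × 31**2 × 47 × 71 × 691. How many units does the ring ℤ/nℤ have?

57855672000

φ(29) = 29 − 1 = 28.
φ(31^2) = 31^2 − 31^1 = 961 − 31 = 930.
φ(47) = 47 − 1 = 46.
φ(71) = 71 − 1 = 70.
φ(691) = 691 − 1 = 690.
Multiply: 28 · 930 · 46 · 70 · 690 = 57855672000.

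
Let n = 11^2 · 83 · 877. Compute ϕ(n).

7901520

φ(8807711) = 8807711 · (1 − 1/11) · (1 − 1/83) · (1 − 1/877)
       = 8807711 · 718320/800701 = 7901520.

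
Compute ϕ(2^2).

φ(2^2) = 2^1·(2−1) = 2·1 = 2.

2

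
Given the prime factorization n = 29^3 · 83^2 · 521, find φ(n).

83339197760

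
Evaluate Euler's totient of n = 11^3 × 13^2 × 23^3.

2196788880

φ(11^3) = 11^3 − 11^2 = 1331 − 121 = 1210.
φ(13^2) = 13^2 − 13^1 = 169 − 13 = 156.
φ(23^3) = 23^3 − 23^2 = 12167 − 529 = 11638.
Since φ is multiplicative, φ(2736832813) = 1210 · 156 · 11638 = 2196788880.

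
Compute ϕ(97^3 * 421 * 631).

239003654400

φ(97^3) = 97^3 − 97^2 = 912673 − 9409 = 903264.
φ(421) = 421 − 1 = 420.
φ(631) = 631 − 1 = 630.
Since φ is multiplicative, φ(242452495123) = 903264 · 420 · 630 = 239003654400.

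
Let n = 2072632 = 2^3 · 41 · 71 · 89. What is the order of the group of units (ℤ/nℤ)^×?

φ(2^3) = 2^3 − 2^2 = 8 − 4 = 4.
φ(41) = 41 − 1 = 40.
φ(71) = 71 − 1 = 70.
φ(89) = 89 − 1 = 88.
Multiply: 4 · 40 · 70 · 88 = 985600.

985600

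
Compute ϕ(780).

Prime factorization: 780 = 2**2 · 3 · 5 · 13.
φ(2^2) = 2^2 − 2^1 = 4 − 2 = 2.
φ(3) = 3 − 1 = 2.
φ(5) = 5 − 1 = 4.
φ(13) = 13 − 1 = 12.
φ(780) = 2 × 2 × 4 × 12 = 192.

192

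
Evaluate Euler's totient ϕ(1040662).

423360

1040662 = 2 · 7^3 · 37 · 41.
φ(1040662) = 1040662 · (1 − 1/2) · (1 − 1/7) · (1 − 1/37) · (1 − 1/41)
       = 1040662 · 8640/21238 = 423360.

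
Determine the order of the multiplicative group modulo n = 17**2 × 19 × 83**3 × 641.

φ(17^2) = 17^2 − 17^1 = 289 − 17 = 272.
φ(19) = 19 − 1 = 18.
φ(83^3) = 83^3 − 83^2 = 571787 − 6889 = 564898.
φ(641) = 641 − 1 = 640.
φ(2012536429297) = 272 × 18 × 564898 × 640 = 1770073989120.

1770073989120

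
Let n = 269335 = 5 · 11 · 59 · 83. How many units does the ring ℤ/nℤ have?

190240

φ(269335) = 269335 · (1 − 1/5) · (1 − 1/11) · (1 − 1/59) · (1 − 1/83)
       = 269335 · 190240/269335 = 190240.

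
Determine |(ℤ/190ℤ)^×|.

72

190 = 2 · 5 · 19.
φ(190) = 190 · (1 − 1/2) · (1 − 1/5) · (1 − 1/19)
       = 190 · 72/190 = 72.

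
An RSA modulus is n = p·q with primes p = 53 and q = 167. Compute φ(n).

φ(53) = 53 − 1 = 52.
φ(167) = 167 − 1 = 166.
Since φ is multiplicative, φ(8851) = 52 · 166 = 8632.

8632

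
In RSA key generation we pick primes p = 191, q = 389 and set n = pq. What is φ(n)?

φ(n) = (p − 1)(q − 1) = (191−1)(389−1) = 190·388 = 73720.

73720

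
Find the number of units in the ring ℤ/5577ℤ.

3120

Factor 5577: 5577 = 3 · 11 · 13^2.
φ(5577) = 5577 · (1 − 1/3) · (1 − 1/11) · (1 − 1/13)
       = 5577 · 240/429 = 3120.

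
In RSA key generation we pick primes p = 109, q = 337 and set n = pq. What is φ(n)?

36288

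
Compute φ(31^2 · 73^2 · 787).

3842030880

φ(31^2) = 31^1·(31−1) = 31·30 = 930.
φ(73^2) = 73^2 − 73^1 = 5329 − 73 = 5256.
φ(787) = 787 − 1 = 786.
Since φ is multiplicative, φ(4030360003) = 930 · 5256 · 786 = 3842030880.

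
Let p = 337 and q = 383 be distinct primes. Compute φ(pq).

128352

φ(n) = (p − 1)(q − 1) = (337−1)(383−1) = 336·382 = 128352.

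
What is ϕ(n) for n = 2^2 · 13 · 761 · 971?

17692800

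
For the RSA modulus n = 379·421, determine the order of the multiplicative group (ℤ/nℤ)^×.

φ(159559) = 159559 · (1 − 1/379) · (1 − 1/421)
       = 159559 · 158760/159559 = 158760.

158760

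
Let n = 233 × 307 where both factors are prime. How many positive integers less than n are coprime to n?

φ(233) = 233 − 1 = 232.
φ(307) = 307 − 1 = 306.
Multiply: 232 · 306 = 70992.

70992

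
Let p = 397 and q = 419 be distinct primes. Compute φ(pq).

165528

φ(n) = (p − 1)(q − 1) = (397−1)(419−1) = 396·418 = 165528.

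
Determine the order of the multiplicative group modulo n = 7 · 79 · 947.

φ(7) = 7 − 1 = 6.
φ(79) = 79 − 1 = 78.
φ(947) = 947 − 1 = 946.
Since φ is multiplicative, φ(523691) = 6 · 78 · 946 = 442728.

442728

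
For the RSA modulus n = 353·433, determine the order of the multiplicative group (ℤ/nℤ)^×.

φ(152849) = 152849 · (1 − 1/353) · (1 − 1/433)
       = 152849 · 152064/152849 = 152064.

152064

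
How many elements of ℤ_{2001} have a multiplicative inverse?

1232

First factor: 2001 = 3 · 23 · 29.
φ(3) = 3 − 1 = 2.
φ(23) = 23 − 1 = 22.
φ(29) = 29 − 1 = 28.
φ(2001) = 2 × 22 × 28 = 1232.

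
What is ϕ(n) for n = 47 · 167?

7636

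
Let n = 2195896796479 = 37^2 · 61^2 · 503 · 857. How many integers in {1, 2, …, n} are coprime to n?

φ(2195896796479) = 2195896796479 · (1 − 1/37) · (1 − 1/61) · (1 − 1/503) · (1 − 1/857)
       = 2195896796479 · 928177920/972927247 = 2094897565440.

2094897565440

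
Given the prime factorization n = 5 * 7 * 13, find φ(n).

288

φ(5) = 5 − 1 = 4.
φ(7) = 7 − 1 = 6.
φ(13) = 13 − 1 = 12.
Multiply: 4 · 6 · 12 = 288.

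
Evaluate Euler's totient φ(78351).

Prime factorization: 78351 = 3 · 7**2 · 13 · 41.
φ(3) = 3 − 1 = 2.
φ(7^2) = 7^2 − 7^1 = 49 − 7 = 42.
φ(13) = 13 − 1 = 12.
φ(41) = 41 − 1 = 40.
Multiply: 2 · 42 · 12 · 40 = 40320.

40320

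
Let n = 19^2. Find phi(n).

342

φ(361) = 361 · (1 − 1/19)
       = 361 · 18/19 = 342.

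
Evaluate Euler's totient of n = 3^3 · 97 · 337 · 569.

329785344

φ(3^3) = 3^3 − 3^2 = 27 − 9 = 18.
φ(97) = 97 − 1 = 96.
φ(337) = 337 − 1 = 336.
φ(569) = 569 − 1 = 568.
Since φ is multiplicative, φ(502201107) = 18 · 96 · 336 · 568 = 329785344.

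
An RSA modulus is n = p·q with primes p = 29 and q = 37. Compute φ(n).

φ(pq) = (p−1)(q−1) = 28 · 36 = 1008.

1008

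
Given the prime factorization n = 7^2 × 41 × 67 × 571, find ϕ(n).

63201600

φ(76858313) = 76858313 · (1 − 1/7) · (1 − 1/41) · (1 − 1/67) · (1 − 1/571)
       = 76858313 · 9028800/10979759 = 63201600.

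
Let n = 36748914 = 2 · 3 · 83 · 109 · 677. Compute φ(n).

11973312

φ(36748914) = 36748914 · (1 − 1/2) · (1 − 1/3) · (1 − 1/83) · (1 − 1/109) · (1 − 1/677)
       = 36748914 · 11973312/36748914 = 11973312.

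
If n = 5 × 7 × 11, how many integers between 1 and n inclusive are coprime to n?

φ(5) = 5 − 1 = 4.
φ(7) = 7 − 1 = 6.
φ(11) = 11 − 1 = 10.
φ(385) = 4 × 6 × 10 = 240.

240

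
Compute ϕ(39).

24

39 = 3 * 13.
φ(39) = 39 · (1 − 1/3) · (1 − 1/13)
       = 39 · 24/39 = 24.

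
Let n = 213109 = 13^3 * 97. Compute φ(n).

194688

φ(213109) = 213109 · (1 − 1/13) · (1 − 1/97)
       = 213109 · 1152/1261 = 194688.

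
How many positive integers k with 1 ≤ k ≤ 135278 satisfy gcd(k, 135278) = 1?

55440

135278 = 2 · 11^2 · 13 · 43.
φ(2) = 2 − 1 = 1.
φ(11^2) = 11^2 − 11^1 = 121 − 11 = 110.
φ(13) = 13 − 1 = 12.
φ(43) = 43 − 1 = 42.
φ(135278) = 1 × 110 × 12 × 42 = 55440.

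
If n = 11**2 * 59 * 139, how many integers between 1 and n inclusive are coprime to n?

880440

φ(11^2) = 11^1·(11−1) = 11·10 = 110.
φ(59) = 59 − 1 = 58.
φ(139) = 139 − 1 = 138.
Multiply: 110 · 58 · 138 = 880440.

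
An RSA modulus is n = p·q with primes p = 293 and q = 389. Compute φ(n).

φ(293) = 293 − 1 = 292.
φ(389) = 389 − 1 = 388.
Multiply: 292 · 388 = 113296.

113296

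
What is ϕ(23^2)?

506

φ(23^2) = 23^1·(23−1) = 23·22 = 506.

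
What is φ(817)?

First factor: 817 = 19 · 43.
φ(817) = 817 · (1 − 1/19) · (1 − 1/43)
       = 817 · 756/817 = 756.

756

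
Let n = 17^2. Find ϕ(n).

φ(17^2) = 17^1·(17−1) = 17·16 = 272.

272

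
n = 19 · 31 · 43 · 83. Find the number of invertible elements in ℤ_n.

1859760

φ(2102141) = 2102141 · (1 − 1/19) · (1 − 1/31) · (1 − 1/43) · (1 − 1/83)
       = 2102141 · 1859760/2102141 = 1859760.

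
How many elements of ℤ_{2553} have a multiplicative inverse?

1584

Prime factorization: 2553 = 3 * 23 * 37.
φ(3) = 3 − 1 = 2.
φ(23) = 23 − 1 = 22.
φ(37) = 37 − 1 = 36.
Since φ is multiplicative, φ(2553) = 2 · 22 · 36 = 1584.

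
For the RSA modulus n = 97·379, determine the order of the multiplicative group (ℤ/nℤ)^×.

For distinct primes, φ(pq) = (p−1)(q−1) = 96 × 378 = 36288.

36288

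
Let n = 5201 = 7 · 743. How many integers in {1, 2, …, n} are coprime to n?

4452

φ(5201) = 5201 · (1 − 1/7) · (1 − 1/743)
       = 5201 · 4452/5201 = 4452.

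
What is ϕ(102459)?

102459 = 3 * 7^2 * 17 * 41.
φ(3) = 3 − 1 = 2.
φ(7^2) = 7^2 − 7^1 = 49 − 7 = 42.
φ(17) = 17 − 1 = 16.
φ(41) = 41 − 1 = 40.
φ(102459) = 2 × 42 × 16 × 40 = 53760.

53760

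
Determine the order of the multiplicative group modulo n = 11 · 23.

220

φ(253) = 253 · (1 − 1/11) · (1 − 1/23)
       = 253 · 220/253 = 220.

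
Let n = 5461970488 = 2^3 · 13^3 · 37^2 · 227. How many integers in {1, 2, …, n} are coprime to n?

φ(5461970488) = 5461970488 · (1 − 1/2) · (1 − 1/13) · (1 − 1/37) · (1 − 1/227)
       = 5461970488 · 97632/218374 = 2441971584.

2441971584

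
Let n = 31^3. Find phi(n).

28830

φ(29791) = 29791 · (1 − 1/31)
       = 29791 · 30/31 = 28830.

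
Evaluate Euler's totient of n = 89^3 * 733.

510239136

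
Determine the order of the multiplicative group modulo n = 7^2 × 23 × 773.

φ(7^2) = 7^1·(7−1) = 7·6 = 42.
φ(23) = 23 − 1 = 22.
φ(773) = 773 − 1 = 772.
Multiply: 42 · 22 · 772 = 713328.

713328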